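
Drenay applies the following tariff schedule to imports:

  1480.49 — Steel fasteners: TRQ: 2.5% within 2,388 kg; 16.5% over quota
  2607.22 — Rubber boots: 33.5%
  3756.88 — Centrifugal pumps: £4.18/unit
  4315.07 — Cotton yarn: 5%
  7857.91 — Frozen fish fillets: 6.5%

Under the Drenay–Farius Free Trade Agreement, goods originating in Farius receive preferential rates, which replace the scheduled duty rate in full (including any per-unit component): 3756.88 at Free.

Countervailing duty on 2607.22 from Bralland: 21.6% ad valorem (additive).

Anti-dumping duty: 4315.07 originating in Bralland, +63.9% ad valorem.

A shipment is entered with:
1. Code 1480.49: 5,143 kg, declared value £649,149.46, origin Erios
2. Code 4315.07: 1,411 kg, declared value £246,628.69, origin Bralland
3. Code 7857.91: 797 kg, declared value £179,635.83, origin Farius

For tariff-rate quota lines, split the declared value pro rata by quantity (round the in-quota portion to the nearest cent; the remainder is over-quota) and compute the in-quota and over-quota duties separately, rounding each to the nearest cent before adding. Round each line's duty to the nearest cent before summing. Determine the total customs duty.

Line 1 (1480.49, Erios, 5,143 kg, £649,149.46):
Code 1480.49 is under a tariff-rate quota (threshold 2,388 kg). In-quota: 2,388 kg at 2.5%; over-quota: 2,755 kg at 16.5%.
Pro-rata value split: in-quota = £649,149.46 × 2,388/5,143 = £301,413.36; over-quota = £649,149.46 − £301,413.36 = £347,736.10.
In-quota duty = £301,413.36 × 2.5% = £7,535.33. Over-quota duty = £347,736.10 × 16.5% = £57,376.46.
Line duty = £7,535.33 + £57,376.46 = £64,911.79.
Line 2 (4315.07, Bralland, 1,411 kg, £246,628.69):
Base rate for 4315.07 is 5%.
Additional duty on 4315.07 from Bralland: +63.9%. Applied ad valorem rate: 5% + 63.9% = 68.9%.
Duty = £246,628.69 × 68.9% = £169,927.17.
Line 3 (7857.91, Farius, 797 kg, £179,635.83):
Base rate for 7857.91 is 6.5%.
Origin Farius is the FTA partner but 7857.91 is not on the preference list; base rate stands.
Duty = £179,635.83 × 6.5% = £11,676.33.
Total = £64,911.79 + £169,927.17 + £11,676.33 = £246,515.29.

£246,515.29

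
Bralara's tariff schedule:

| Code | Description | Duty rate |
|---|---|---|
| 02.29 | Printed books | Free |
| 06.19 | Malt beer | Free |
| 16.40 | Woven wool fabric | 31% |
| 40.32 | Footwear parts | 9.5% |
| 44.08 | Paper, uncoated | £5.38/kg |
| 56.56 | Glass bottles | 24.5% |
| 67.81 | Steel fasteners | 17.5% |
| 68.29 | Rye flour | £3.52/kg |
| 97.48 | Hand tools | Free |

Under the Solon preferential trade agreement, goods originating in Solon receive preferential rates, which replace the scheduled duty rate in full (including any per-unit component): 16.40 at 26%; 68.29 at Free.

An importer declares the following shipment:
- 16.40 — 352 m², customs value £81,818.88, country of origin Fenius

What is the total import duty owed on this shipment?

£25,363.85

Line 1 (16.40, Fenius, 352 m², £81,818.88):
Base rate for 16.40 is 31%.
16.40 has an FTA preferential rate, but origin Fenius is not Solon; base rate stands.
Duty = £81,818.88 × 31% = £25,363.85.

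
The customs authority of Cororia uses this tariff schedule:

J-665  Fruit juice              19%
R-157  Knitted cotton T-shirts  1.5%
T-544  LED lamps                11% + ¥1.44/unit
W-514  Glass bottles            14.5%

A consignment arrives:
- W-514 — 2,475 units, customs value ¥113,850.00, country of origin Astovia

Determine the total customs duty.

Line 1 (W-514, Astovia, 2,475 units, ¥113,850.00):
Base rate for W-514 is 14.5%.
Duty = ¥113,850.00 × 14.5% = ¥16,508.25.

¥16,508.25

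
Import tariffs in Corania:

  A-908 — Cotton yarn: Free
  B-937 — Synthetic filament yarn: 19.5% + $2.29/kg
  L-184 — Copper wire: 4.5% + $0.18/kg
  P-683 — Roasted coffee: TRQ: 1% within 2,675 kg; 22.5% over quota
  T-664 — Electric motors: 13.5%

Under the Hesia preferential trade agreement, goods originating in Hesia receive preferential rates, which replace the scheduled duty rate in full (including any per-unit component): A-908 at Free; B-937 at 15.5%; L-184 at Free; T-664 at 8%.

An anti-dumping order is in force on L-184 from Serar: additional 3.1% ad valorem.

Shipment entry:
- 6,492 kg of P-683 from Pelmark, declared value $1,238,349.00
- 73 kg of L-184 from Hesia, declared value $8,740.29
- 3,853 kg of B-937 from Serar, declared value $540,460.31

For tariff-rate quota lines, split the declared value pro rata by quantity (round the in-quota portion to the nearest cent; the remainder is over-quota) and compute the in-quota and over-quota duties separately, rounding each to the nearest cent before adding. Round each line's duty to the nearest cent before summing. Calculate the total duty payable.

Line 1 (P-683, Pelmark, 6,492 kg, $1,238,349.00):
Code P-683 is under a tariff-rate quota (threshold 2,675 kg). In-quota: 2,675 kg at 1%; over-quota: 3,817 kg at 22.5%.
Pro-rata value split: in-quota = $1,238,349.00 × 2,675/6,492 = $510,256.25; over-quota = $1,238,349.00 − $510,256.25 = $728,092.75.
In-quota duty = $510,256.25 × 1% = $5,102.56. Over-quota duty = $728,092.75 × 22.5% = $163,820.87.
Line duty = $5,102.56 + $163,820.87 = $168,923.43.
Line 2 (L-184, Hesia, 73 kg, $8,740.29):
Base rate for L-184 is 4.5% + $0.18/kg.
Origin Hesia qualifies under the Corania–Hesia agreement and L-184 is covered: preferential rate Free applies instead.
The additional-duty order on L-184 targets Serar, not Hesia; it does not apply.
Duty = $8,740.29 × 0% = $0.00.
Line 3 (B-937, Serar, 3,853 kg, $540,460.31):
Base rate for B-937 is 19.5% + $2.29/kg.
B-937 has an FTA preferential rate, but origin Serar is not Hesia; base rate stands.
Duty = $540,460.31 × 19.5% + 3,853 × $2.29 = $114,213.13.
Total = $168,923.43 + $0.00 + $114,213.13 = $283,136.56.

$283,136.56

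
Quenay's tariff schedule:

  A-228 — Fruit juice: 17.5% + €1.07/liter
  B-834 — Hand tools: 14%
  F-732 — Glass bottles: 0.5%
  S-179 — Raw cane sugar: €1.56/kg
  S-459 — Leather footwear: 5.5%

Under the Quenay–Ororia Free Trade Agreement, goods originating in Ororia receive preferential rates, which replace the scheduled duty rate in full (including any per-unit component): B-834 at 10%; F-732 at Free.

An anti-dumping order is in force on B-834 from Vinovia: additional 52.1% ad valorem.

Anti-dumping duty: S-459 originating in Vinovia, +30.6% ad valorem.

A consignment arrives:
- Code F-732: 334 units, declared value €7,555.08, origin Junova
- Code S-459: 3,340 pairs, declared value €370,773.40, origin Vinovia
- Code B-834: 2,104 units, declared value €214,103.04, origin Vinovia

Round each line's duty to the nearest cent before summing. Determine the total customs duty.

Line 1 (F-732, Junova, 334 units, €7,555.08):
Base rate for F-732 is 0.5%.
F-732 has an FTA preferential rate, but origin Junova is not Ororia; base rate stands.
Duty = €7,555.08 × 0.5% = €37.78.
Line 2 (S-459, Vinovia, 3,340 pairs, €370,773.40):
Base rate for S-459 is 5.5%.
Additional duty on S-459 from Vinovia: +30.6%. Applied ad valorem rate: 5.5% + 30.6% = 36.1%.
Duty = €370,773.40 × 36.1% = €133,849.20.
Line 3 (B-834, Vinovia, 2,104 units, €214,103.04):
Base rate for B-834 is 14%.
B-834 has an FTA preferential rate, but origin Vinovia is not Ororia; base rate stands.
Additional duty on B-834 from Vinovia: +52.1%. Applied ad valorem rate: 14% + 52.1% = 66.1%.
Duty = €214,103.04 × 66.1% = €141,522.11.
Total = €37.78 + €133,849.20 + €141,522.11 = €275,409.09.

€275,409.09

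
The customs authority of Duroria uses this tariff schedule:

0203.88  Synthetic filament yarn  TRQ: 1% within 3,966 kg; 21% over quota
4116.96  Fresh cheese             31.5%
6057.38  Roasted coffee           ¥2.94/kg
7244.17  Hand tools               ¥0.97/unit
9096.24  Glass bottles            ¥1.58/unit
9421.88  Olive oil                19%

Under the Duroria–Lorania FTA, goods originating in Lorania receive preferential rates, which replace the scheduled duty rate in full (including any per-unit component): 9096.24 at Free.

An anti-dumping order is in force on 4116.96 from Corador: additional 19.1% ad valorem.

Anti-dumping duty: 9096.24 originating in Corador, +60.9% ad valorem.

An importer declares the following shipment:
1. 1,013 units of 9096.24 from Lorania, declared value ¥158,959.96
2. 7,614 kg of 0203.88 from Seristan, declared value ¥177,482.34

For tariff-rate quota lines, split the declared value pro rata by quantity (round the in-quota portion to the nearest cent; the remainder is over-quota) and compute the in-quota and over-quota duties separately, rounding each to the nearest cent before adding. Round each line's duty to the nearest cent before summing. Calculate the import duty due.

¥18,781.79

Line 1 (9096.24, Lorania, 1,013 units, ¥158,959.96):
Base rate for 9096.24 is ¥1.58/unit.
Origin Lorania qualifies under the Duroria–Lorania agreement and 9096.24 is covered: preferential rate Free applies instead.
The additional-duty order on 9096.24 targets Corador, not Lorania; it does not apply.
Duty = ¥158,959.96 × 0% = ¥0.00.
Line 2 (0203.88, Seristan, 7,614 kg, ¥177,482.34):
Code 0203.88 is under a tariff-rate quota (threshold 3,966 kg). In-quota: 3,966 kg at 1%; over-quota: 3,648 kg at 21%.
Pro-rata value split: in-quota = ¥177,482.34 × 3,966/7,614 = ¥92,447.46; over-quota = ¥177,482.34 − ¥92,447.46 = ¥85,034.88.
In-quota duty = ¥92,447.46 × 1% = ¥924.47. Over-quota duty = ¥85,034.88 × 21% = ¥17,857.32.
Line duty = ¥924.47 + ¥17,857.32 = ¥18,781.79.
Total = ¥0.00 + ¥18,781.79 = ¥18,781.79.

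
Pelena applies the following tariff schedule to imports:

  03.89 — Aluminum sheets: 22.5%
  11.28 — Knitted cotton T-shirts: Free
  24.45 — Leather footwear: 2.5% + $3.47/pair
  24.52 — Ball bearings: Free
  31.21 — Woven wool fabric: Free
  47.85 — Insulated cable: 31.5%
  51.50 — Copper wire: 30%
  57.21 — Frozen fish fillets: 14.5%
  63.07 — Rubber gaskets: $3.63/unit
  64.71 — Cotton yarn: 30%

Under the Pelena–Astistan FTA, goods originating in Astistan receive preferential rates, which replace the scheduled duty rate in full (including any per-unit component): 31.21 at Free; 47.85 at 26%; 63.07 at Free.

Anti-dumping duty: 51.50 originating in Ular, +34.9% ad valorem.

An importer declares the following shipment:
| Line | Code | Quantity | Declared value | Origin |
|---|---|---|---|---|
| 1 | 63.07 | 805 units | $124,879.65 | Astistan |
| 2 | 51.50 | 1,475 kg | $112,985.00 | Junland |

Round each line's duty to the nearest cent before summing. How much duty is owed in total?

$33,895.50

Line 1 (63.07, Astistan, 805 units, $124,879.65):
Base rate for 63.07 is $3.63/unit.
Origin Astistan qualifies under the Pelena–Astistan agreement and 63.07 is covered: preferential rate Free applies instead.
Duty = $124,879.65 × 0% = $0.00.
Line 2 (51.50, Junland, 1,475 kg, $112,985.00):
Base rate for 51.50 is 30%.
The additional-duty order on 51.50 targets Ular, not Junland; it does not apply.
Duty = $112,985.00 × 30% = $33,895.50.
Total = $0.00 + $33,895.50 = $33,895.50.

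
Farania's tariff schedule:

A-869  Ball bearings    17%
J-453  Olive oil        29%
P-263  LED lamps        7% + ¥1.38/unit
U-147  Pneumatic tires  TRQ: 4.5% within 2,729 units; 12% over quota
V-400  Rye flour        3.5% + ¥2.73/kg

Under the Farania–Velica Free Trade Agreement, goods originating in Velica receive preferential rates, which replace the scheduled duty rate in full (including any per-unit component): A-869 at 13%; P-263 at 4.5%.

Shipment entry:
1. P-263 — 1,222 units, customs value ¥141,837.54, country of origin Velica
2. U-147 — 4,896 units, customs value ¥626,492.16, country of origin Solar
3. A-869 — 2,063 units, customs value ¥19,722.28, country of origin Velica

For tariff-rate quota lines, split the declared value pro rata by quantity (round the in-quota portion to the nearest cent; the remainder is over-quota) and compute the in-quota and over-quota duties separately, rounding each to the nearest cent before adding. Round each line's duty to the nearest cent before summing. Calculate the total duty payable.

¥57,935.44

Line 1 (P-263, Velica, 1,222 units, ¥141,837.54):
Base rate for P-263 is 7% + ¥1.38/unit.
Origin Velica qualifies under the Farania–Velica agreement and P-263 is covered: preferential rate 4.5% applies instead.
Duty = ¥141,837.54 × 4.5% = ¥6,382.69.
Line 2 (U-147, Solar, 4,896 units, ¥626,492.16):
Code U-147 is under a tariff-rate quota (threshold 2,729 units). In-quota: 2,729 units at 4.5%; over-quota: 2,167 units at 12%.
Pro-rata value split: in-quota = ¥626,492.16 × 2,729/4,896 = ¥349,202.84; over-quota = ¥626,492.16 − ¥349,202.84 = ¥277,289.32.
In-quota duty = ¥349,202.84 × 4.5% = ¥15,714.13. Over-quota duty = ¥277,289.32 × 12% = ¥33,274.72.
Line duty = ¥15,714.13 + ¥33,274.72 = ¥48,988.85.
Line 3 (A-869, Velica, 2,063 units, ¥19,722.28):
Base rate for A-869 is 17%.
Origin Velica qualifies under the Farania–Velica agreement and A-869 is covered: preferential rate 13% applies instead.
Duty = ¥19,722.28 × 13% = ¥2,563.90.
Total = ¥6,382.69 + ¥48,988.85 + ¥2,563.90 = ¥57,935.44.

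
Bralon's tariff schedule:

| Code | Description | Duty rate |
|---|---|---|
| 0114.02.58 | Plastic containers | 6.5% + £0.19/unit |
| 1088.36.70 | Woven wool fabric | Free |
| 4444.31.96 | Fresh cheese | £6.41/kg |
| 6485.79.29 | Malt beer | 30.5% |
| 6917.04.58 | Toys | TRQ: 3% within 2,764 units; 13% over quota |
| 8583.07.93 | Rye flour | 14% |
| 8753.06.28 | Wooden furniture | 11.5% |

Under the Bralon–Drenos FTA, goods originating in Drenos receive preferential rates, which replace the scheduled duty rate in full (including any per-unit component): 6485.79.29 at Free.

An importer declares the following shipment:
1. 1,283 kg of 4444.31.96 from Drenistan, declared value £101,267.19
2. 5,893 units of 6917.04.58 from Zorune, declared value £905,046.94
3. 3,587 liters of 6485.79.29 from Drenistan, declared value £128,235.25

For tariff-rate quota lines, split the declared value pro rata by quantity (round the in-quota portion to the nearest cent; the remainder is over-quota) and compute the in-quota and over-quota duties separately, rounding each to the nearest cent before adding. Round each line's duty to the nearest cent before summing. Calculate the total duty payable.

Line 1 (4444.31.96, Drenistan, 1,283 kg, £101,267.19):
Base rate for 4444.31.96 is £6.41/kg.
Duty = 1,283 × £6.41 = £8,224.03.
Line 2 (6917.04.58, Zorune, 5,893 units, £905,046.94):
Code 6917.04.58 is under a tariff-rate quota (threshold 2,764 units). In-quota: 2,764 units at 3%; over-quota: 3,129 units at 13%.
Pro-rata value split: in-quota = £905,046.94 × 2,764/5,893 = £424,495.12; over-quota = £905,046.94 − £424,495.12 = £480,551.82.
In-quota duty = £424,495.12 × 3% = £12,734.85. Over-quota duty = £480,551.82 × 13% = £62,471.74.
Line duty = £12,734.85 + £62,471.74 = £75,206.59.
Line 3 (6485.79.29, Drenistan, 3,587 liters, £128,235.25):
Base rate for 6485.79.29 is 30.5%.
6485.79.29 has an FTA preferential rate, but origin Drenistan is not Drenos; base rate stands.
Duty = £128,235.25 × 30.5% = £39,111.75.
Total = £8,224.03 + £75,206.59 + £39,111.75 = £122,542.37.

£122,542.37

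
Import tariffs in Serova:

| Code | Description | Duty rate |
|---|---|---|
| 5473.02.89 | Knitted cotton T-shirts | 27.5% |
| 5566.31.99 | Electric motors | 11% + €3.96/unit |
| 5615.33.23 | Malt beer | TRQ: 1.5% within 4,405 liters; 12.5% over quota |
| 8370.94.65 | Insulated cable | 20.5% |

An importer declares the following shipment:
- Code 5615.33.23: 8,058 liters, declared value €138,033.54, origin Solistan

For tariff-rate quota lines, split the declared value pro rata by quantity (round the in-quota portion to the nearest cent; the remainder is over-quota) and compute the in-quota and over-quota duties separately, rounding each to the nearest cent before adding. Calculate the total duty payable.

€8,953.85

Line 1 (5615.33.23, Solistan, 8,058 liters, €138,033.54):
Code 5615.33.23 is under a tariff-rate quota (threshold 4,405 liters). In-quota: 4,405 liters at 1.5%; over-quota: 3,653 liters at 12.5%.
Pro-rata value split: in-quota = €138,033.54 × 4,405/8,058 = €75,457.65; over-quota = €138,033.54 − €75,457.65 = €62,575.89.
In-quota duty = €75,457.65 × 1.5% = €1,131.86. Over-quota duty = €62,575.89 × 12.5% = €7,821.99.
Line duty = €1,131.86 + €7,821.99 = €8,953.85.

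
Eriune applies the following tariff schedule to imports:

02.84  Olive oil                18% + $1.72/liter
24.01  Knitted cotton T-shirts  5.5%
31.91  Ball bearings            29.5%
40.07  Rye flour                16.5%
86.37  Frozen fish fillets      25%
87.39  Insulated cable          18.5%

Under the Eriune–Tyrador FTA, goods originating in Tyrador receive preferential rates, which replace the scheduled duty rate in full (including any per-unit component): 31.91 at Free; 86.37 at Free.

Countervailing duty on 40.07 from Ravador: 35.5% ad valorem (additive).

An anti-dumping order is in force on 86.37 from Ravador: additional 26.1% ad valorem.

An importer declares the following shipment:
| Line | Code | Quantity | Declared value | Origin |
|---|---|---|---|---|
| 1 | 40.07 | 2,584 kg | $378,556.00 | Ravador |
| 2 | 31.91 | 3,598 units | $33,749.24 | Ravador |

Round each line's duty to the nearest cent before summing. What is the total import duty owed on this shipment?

$206,805.15

Line 1 (40.07, Ravador, 2,584 kg, $378,556.00):
Base rate for 40.07 is 16.5%.
Additional duty on 40.07 from Ravador: +35.5%. Applied ad valorem rate: 16.5% + 35.5% = 52%.
Duty = $378,556.00 × 52% = $196,849.12.
Line 2 (31.91, Ravador, 3,598 units, $33,749.24):
Base rate for 31.91 is 29.5%.
31.91 has an FTA preferential rate, but origin Ravador is not Tyrador; base rate stands.
Duty = $33,749.24 × 29.5% = $9,956.03.
Total = $196,849.12 + $9,956.03 = $206,805.15.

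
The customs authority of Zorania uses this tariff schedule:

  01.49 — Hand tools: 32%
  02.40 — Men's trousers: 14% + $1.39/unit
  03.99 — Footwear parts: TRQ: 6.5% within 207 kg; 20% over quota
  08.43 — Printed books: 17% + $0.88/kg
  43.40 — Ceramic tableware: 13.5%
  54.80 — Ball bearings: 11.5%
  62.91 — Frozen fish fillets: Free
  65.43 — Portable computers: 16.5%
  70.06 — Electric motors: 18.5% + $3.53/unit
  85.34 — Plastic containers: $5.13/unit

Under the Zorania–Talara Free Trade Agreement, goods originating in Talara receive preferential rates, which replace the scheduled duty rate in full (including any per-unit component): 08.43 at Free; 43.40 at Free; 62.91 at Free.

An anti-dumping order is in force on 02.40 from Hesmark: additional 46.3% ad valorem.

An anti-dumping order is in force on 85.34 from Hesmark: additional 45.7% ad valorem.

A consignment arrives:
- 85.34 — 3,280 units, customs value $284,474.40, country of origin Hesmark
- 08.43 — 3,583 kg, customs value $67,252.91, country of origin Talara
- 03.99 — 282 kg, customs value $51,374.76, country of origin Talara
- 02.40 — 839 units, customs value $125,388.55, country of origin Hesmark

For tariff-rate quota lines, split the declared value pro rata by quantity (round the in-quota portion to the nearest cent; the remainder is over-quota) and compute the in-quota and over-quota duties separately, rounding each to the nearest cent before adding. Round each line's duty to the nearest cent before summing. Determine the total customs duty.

Line 1 (85.34, Hesmark, 3,280 units, $284,474.40):
Base rate for 85.34 is $5.13/unit.
Additional duty on 85.34 from Hesmark: +45.7% ad valorem. Applied ad valorem rate = 45.7%.
Duty = $284,474.40 × 45.7% + 3,280 × $5.13 = $146,831.20.
Line 2 (08.43, Talara, 3,583 kg, $67,252.91):
Base rate for 08.43 is 17% + $0.88/kg.
Origin Talara qualifies under the Zorania–Talara agreement and 08.43 is covered: preferential rate Free applies instead.
Duty = $67,252.91 × 0% = $0.00.
Line 3 (03.99, Talara, 282 kg, $51,374.76):
Code 03.99 is under a tariff-rate quota (threshold 207 kg). In-quota: 207 kg at 6.5%; over-quota: 75 kg at 20%.
Pro-rata value split: in-quota = $51,374.76 × 207/282 = $37,711.26; over-quota = $51,374.76 − $37,711.26 = $13,663.50.
In-quota duty = $37,711.26 × 6.5% = $2,451.23. Over-quota duty = $13,663.50 × 20% = $2,732.70.
Line duty = $2,451.23 + $2,732.70 = $5,183.93.
Line 4 (02.40, Hesmark, 839 units, $125,388.55):
Base rate for 02.40 is 14% + $1.39/unit.
Additional duty on 02.40 from Hesmark: +46.3%. Applied ad valorem rate: 14% + 46.3% = 60.3%.
Duty = $125,388.55 × 60.3% + 839 × $1.39 = $76,775.51.
Total = $146,831.20 + $0.00 + $5,183.93 + $76,775.51 = $228,790.64.

$228,790.64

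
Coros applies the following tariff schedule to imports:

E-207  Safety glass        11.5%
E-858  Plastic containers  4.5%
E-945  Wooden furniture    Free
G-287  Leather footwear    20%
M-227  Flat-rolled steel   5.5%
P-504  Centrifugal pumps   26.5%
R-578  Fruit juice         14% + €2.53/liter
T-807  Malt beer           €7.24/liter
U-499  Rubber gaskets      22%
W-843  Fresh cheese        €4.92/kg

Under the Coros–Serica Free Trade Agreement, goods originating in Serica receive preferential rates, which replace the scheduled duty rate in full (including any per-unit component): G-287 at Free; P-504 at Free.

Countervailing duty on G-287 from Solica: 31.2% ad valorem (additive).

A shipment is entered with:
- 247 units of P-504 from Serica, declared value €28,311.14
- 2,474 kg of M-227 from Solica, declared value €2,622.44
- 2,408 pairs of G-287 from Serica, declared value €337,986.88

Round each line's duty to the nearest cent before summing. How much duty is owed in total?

Line 1 (P-504, Serica, 247 units, €28,311.14):
Base rate for P-504 is 26.5%.
Origin Serica qualifies under the Coros–Serica agreement and P-504 is covered: preferential rate Free applies instead.
Duty = €28,311.14 × 0% = €0.00.
Line 2 (M-227, Solica, 2,474 kg, €2,622.44):
Base rate for M-227 is 5.5%.
Duty = €2,622.44 × 5.5% = €144.23.
Line 3 (G-287, Serica, 2,408 pairs, €337,986.88):
Base rate for G-287 is 20%.
Origin Serica qualifies under the Coros–Serica agreement and G-287 is covered: preferential rate Free applies instead.
The additional-duty order on G-287 targets Solica, not Serica; it does not apply.
Duty = €337,986.88 × 0% = €0.00.
Total = €0.00 + €144.23 + €0.00 = €144.23.

€144.23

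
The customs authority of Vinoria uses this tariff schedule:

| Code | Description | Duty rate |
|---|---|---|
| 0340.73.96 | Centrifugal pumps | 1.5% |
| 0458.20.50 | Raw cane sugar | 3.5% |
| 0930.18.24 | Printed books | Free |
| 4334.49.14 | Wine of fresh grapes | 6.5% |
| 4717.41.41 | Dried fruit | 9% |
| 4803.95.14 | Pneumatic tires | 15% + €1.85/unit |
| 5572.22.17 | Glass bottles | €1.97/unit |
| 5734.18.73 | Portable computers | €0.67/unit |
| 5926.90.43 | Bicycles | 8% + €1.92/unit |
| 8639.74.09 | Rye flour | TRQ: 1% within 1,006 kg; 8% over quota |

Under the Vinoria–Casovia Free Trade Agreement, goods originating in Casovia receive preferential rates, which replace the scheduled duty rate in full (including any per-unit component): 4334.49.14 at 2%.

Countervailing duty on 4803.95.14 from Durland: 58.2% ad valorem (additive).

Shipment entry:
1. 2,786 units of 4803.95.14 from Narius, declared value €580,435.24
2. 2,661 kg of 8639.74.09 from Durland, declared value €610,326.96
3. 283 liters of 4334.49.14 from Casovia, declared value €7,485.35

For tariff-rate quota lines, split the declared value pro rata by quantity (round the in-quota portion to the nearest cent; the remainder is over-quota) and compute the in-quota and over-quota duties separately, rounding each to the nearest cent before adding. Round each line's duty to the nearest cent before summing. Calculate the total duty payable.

Line 1 (4803.95.14, Narius, 2,786 units, €580,435.24):
Base rate for 4803.95.14 is 15% + €1.85/unit.
The additional-duty order on 4803.95.14 targets Durland, not Narius; it does not apply.
Duty = €580,435.24 × 15% + 2,786 × €1.85 = €92,219.39.
Line 2 (8639.74.09, Durland, 2,661 kg, €610,326.96):
Code 8639.74.09 is under a tariff-rate quota (threshold 1,006 kg). In-quota: 1,006 kg at 1%; over-quota: 1,655 kg at 8%.
Pro-rata value split: in-quota = €610,326.96 × 1,006/2,661 = €230,736.16; over-quota = €610,326.96 − €230,736.16 = €379,590.80.
In-quota duty = €230,736.16 × 1% = €2,307.36. Over-quota duty = €379,590.80 × 8% = €30,367.26.
Line duty = €2,307.36 + €30,367.26 = €32,674.62.
Line 3 (4334.49.14, Casovia, 283 liters, €7,485.35):
Base rate for 4334.49.14 is 6.5%.
Origin Casovia qualifies under the Vinoria–Casovia agreement and 4334.49.14 is covered: preferential rate 2% applies instead.
Duty = €7,485.35 × 2% = €149.71.
Total = €92,219.39 + €32,674.62 + €149.71 = €125,043.72.

€125,043.72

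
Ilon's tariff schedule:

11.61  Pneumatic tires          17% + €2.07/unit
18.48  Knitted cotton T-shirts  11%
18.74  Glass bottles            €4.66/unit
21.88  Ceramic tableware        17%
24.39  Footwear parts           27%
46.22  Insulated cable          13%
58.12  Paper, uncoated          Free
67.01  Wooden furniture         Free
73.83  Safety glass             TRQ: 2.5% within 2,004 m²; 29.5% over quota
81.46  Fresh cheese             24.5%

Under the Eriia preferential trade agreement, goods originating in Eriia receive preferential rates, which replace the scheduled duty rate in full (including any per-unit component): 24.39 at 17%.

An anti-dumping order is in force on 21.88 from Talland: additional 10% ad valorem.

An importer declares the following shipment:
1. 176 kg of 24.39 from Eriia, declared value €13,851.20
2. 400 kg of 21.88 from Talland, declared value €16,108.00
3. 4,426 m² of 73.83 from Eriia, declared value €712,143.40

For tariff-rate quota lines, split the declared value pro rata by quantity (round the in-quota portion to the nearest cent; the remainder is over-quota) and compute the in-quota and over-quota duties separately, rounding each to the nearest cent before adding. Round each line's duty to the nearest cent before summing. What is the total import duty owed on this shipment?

€129,726.39

Line 1 (24.39, Eriia, 176 kg, €13,851.20):
Base rate for 24.39 is 27%.
Origin Eriia qualifies under the Ilon–Eriia agreement and 24.39 is covered: preferential rate 17% applies instead.
Duty = €13,851.20 × 17% = €2,354.70.
Line 2 (21.88, Talland, 400 kg, €16,108.00):
Base rate for 21.88 is 17%.
Additional duty on 21.88 from Talland: +10%. Applied ad valorem rate: 17% + 10% = 27%.
Duty = €16,108.00 × 27% = €4,349.16.
Line 3 (73.83, Eriia, 4,426 m², €712,143.40):
Code 73.83 is under a tariff-rate quota (threshold 2,004 m²). In-quota: 2,004 m² at 2.5%; over-quota: 2,422 m² at 29.5%.
Pro-rata value split: in-quota = €712,143.40 × 2,004/4,426 = €322,443.60; over-quota = €712,143.40 − €322,443.60 = €389,699.80.
In-quota duty = €322,443.60 × 2.5% = €8,061.09. Over-quota duty = €389,699.80 × 29.5% = €114,961.44.
Line duty = €8,061.09 + €114,961.44 = €123,022.53.
Total = €2,354.70 + €4,349.16 + €123,022.53 = €129,726.39.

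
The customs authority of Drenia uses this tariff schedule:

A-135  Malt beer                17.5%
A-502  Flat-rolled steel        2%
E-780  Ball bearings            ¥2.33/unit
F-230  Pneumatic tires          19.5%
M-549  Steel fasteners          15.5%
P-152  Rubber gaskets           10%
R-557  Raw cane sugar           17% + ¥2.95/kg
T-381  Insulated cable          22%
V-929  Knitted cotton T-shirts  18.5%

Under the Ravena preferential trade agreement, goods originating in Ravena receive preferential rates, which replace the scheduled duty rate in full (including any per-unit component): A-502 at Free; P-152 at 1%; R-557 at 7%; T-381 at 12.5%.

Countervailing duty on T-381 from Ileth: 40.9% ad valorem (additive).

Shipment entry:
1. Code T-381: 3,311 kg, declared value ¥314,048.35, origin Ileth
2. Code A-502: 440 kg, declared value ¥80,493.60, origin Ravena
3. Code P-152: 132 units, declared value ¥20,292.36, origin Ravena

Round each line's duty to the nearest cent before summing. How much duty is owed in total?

¥197,739.33

Line 1 (T-381, Ileth, 3,311 kg, ¥314,048.35):
Base rate for T-381 is 22%.
T-381 has an FTA preferential rate, but origin Ileth is not Ravena; base rate stands.
Additional duty on T-381 from Ileth: +40.9%. Applied ad valorem rate: 22% + 40.9% = 62.9%.
Duty = ¥314,048.35 × 62.9% = ¥197,536.41.
Line 2 (A-502, Ravena, 440 kg, ¥80,493.60):
Base rate for A-502 is 2%.
Origin Ravena qualifies under the Drenia–Ravena agreement and A-502 is covered: preferential rate Free applies instead.
Duty = ¥80,493.60 × 0% = ¥0.00.
Line 3 (P-152, Ravena, 132 units, ¥20,292.36):
Base rate for P-152 is 10%.
Origin Ravena qualifies under the Drenia–Ravena agreement and P-152 is covered: preferential rate 1% applies instead.
Duty = ¥20,292.36 × 1% = ¥202.92.
Total = ¥197,536.41 + ¥0.00 + ¥202.92 = ¥197,739.33.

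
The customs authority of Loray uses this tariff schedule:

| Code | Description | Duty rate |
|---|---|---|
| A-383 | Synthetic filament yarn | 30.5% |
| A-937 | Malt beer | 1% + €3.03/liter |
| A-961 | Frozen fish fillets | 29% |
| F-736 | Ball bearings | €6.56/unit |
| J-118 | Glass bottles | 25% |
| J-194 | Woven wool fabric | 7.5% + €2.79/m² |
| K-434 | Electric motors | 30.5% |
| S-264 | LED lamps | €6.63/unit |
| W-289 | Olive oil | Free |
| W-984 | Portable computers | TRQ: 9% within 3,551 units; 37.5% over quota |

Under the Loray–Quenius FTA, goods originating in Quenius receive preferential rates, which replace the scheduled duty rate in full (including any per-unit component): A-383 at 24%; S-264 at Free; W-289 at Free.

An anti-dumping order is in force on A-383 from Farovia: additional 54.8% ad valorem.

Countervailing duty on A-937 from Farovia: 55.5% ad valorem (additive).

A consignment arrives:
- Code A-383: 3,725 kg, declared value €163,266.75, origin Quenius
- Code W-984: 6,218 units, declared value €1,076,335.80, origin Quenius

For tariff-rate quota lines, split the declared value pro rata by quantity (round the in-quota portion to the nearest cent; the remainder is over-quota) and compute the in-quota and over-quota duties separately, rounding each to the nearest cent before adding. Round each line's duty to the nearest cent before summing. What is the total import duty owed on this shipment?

Line 1 (A-383, Quenius, 3,725 kg, €163,266.75):
Base rate for A-383 is 30.5%.
Origin Quenius qualifies under the Loray–Quenius agreement and A-383 is covered: preferential rate 24% applies instead.
The additional-duty order on A-383 targets Farovia, not Quenius; it does not apply.
Duty = €163,266.75 × 24% = €39,184.02.
Line 2 (W-984, Quenius, 6,218 units, €1,076,335.80):
Code W-984 is under a tariff-rate quota (threshold 3,551 units). In-quota: 3,551 units at 9%; over-quota: 2,667 units at 37.5%.
Pro-rata value split: in-quota = €1,076,335.80 × 3,551/6,218 = €614,678.10; over-quota = €1,076,335.80 − €614,678.10 = €461,657.70.
In-quota duty = €614,678.10 × 9% = €55,321.03. Over-quota duty = €461,657.70 × 37.5% = €173,121.64.
Line duty = €55,321.03 + €173,121.64 = €228,442.67.
Total = €39,184.02 + €228,442.67 = €267,626.69.

€267,626.69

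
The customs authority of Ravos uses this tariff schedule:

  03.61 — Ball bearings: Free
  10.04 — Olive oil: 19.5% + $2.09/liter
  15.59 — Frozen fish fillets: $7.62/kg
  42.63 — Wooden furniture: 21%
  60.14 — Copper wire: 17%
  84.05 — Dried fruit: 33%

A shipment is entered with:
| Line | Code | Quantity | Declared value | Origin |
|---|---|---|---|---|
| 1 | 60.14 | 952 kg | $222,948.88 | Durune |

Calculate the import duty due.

$37,901.31

Line 1 (60.14, Durune, 952 kg, $222,948.88):
Base rate for 60.14 is 17%.
Duty = $222,948.88 × 17% = $37,901.31.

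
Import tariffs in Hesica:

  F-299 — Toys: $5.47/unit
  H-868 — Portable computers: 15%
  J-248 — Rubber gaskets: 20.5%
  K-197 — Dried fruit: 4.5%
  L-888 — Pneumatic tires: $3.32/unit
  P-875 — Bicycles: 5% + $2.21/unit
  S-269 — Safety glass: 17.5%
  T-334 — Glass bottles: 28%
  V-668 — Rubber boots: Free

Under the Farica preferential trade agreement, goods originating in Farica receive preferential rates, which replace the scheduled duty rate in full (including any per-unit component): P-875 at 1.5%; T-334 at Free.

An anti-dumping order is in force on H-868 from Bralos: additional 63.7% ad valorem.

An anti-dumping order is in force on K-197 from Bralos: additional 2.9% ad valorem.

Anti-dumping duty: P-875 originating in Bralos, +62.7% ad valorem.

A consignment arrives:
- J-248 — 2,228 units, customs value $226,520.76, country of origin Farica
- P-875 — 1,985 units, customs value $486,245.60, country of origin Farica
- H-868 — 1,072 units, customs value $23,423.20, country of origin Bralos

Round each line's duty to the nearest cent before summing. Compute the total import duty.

$72,164.50

Line 1 (J-248, Farica, 2,228 units, $226,520.76):
Base rate for J-248 is 20.5%.
Origin Farica is the FTA partner but J-248 is not on the preference list; base rate stands.
Duty = $226,520.76 × 20.5% = $46,436.76.
Line 2 (P-875, Farica, 1,985 units, $486,245.60):
Base rate for P-875 is 5% + $2.21/unit.
Origin Farica qualifies under the Hesica–Farica agreement and P-875 is covered: preferential rate 1.5% applies instead.
The additional-duty order on P-875 targets Bralos, not Farica; it does not apply.
Duty = $486,245.60 × 1.5% = $7,293.68.
Line 3 (H-868, Bralos, 1,072 units, $23,423.20):
Base rate for H-868 is 15%.
Additional duty on H-868 from Bralos: +63.7%. Applied ad valorem rate: 15% + 63.7% = 78.7%.
Duty = $23,423.20 × 78.7% = $18,434.06.
Total = $46,436.76 + $7,293.68 + $18,434.06 = $72,164.50.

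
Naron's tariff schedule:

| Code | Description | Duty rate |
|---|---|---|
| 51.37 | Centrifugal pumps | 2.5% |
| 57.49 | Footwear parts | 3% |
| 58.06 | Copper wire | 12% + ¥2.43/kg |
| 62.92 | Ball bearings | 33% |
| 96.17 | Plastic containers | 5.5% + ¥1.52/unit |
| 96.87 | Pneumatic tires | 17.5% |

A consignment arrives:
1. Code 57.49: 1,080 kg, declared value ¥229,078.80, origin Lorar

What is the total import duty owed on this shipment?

¥6,872.36

Line 1 (57.49, Lorar, 1,080 kg, ¥229,078.80):
Base rate for 57.49 is 3%.
Duty = ¥229,078.80 × 3% = ¥6,872.36.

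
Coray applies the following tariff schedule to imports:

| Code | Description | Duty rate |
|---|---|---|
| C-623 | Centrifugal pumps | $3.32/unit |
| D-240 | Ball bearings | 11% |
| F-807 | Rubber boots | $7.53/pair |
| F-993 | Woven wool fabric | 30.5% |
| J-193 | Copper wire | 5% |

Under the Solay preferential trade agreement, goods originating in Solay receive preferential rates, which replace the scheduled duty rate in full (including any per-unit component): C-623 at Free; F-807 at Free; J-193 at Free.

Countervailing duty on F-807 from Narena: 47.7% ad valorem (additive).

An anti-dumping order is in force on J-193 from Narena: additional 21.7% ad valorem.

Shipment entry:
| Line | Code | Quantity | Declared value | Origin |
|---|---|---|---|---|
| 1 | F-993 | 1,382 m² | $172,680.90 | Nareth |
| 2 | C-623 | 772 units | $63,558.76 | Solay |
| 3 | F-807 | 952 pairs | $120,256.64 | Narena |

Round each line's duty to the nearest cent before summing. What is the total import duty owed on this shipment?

$117,198.65

Line 1 (F-993, Nareth, 1,382 m², $172,680.90):
Base rate for F-993 is 30.5%.
Duty = $172,680.90 × 30.5% = $52,667.67.
Line 2 (C-623, Solay, 772 units, $63,558.76):
Base rate for C-623 is $3.32/unit.
Origin Solay qualifies under the Coray–Solay agreement and C-623 is covered: preferential rate Free applies instead.
Duty = $63,558.76 × 0% = $0.00.
Line 3 (F-807, Narena, 952 pairs, $120,256.64):
Base rate for F-807 is $7.53/pair.
F-807 has an FTA preferential rate, but origin Narena is not Solay; base rate stands.
Additional duty on F-807 from Narena: +47.7% ad valorem. Applied ad valorem rate = 47.7%.
Duty = $120,256.64 × 47.7% + 952 × $7.53 = $64,530.98.
Total = $52,667.67 + $0.00 + $64,530.98 = $117,198.65.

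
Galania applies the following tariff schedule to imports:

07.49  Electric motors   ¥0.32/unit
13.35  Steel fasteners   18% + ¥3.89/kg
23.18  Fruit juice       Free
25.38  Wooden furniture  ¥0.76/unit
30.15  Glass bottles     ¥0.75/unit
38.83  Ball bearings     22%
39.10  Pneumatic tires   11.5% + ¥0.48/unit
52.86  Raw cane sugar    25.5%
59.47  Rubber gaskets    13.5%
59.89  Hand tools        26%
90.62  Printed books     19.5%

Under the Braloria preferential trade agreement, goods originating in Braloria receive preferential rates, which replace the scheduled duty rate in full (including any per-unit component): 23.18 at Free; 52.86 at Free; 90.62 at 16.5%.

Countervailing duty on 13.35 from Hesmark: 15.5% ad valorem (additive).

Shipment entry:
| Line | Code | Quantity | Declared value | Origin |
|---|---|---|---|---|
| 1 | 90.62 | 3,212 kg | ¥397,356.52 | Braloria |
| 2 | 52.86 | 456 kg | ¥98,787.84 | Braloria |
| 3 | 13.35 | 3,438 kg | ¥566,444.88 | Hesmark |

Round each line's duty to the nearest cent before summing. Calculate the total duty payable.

¥268,696.68

Line 1 (90.62, Braloria, 3,212 kg, ¥397,356.52):
Base rate for 90.62 is 19.5%.
Origin Braloria qualifies under the Galania–Braloria agreement and 90.62 is covered: preferential rate 16.5% applies instead.
Duty = ¥397,356.52 × 16.5% = ¥65,563.83.
Line 2 (52.86, Braloria, 456 kg, ¥98,787.84):
Base rate for 52.86 is 25.5%.
Origin Braloria qualifies under the Galania–Braloria agreement and 52.86 is covered: preferential rate Free applies instead.
Duty = ¥98,787.84 × 0% = ¥0.00.
Line 3 (13.35, Hesmark, 3,438 kg, ¥566,444.88):
Base rate for 13.35 is 18% + ¥3.89/kg.
Additional duty on 13.35 from Hesmark: +15.5%. Applied ad valorem rate: 18% + 15.5% = 33.5%.
Duty = ¥566,444.88 × 33.5% + 3,438 × ¥3.89 = ¥203,132.85.
Total = ¥65,563.83 + ¥0.00 + ¥203,132.85 = ¥268,696.68.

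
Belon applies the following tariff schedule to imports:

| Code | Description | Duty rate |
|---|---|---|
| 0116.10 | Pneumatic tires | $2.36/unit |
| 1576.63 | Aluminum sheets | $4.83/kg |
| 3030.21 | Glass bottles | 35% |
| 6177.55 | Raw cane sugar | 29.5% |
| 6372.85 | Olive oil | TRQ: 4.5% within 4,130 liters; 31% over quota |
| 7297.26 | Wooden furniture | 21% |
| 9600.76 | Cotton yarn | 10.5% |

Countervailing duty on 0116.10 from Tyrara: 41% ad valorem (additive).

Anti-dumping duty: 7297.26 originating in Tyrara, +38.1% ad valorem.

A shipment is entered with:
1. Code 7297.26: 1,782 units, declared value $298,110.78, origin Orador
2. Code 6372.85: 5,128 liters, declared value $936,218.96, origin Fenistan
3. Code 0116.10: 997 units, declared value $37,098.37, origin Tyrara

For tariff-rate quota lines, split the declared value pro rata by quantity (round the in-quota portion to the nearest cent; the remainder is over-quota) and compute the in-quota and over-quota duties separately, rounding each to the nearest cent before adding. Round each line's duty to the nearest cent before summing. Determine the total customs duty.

Line 1 (7297.26, Orador, 1,782 units, $298,110.78):
Base rate for 7297.26 is 21%.
The additional-duty order on 7297.26 targets Tyrara, not Orador; it does not apply.
Duty = $298,110.78 × 21% = $62,603.26.
Line 2 (6372.85, Fenistan, 5,128 liters, $936,218.96):
Code 6372.85 is under a tariff-rate quota (threshold 4,130 liters). In-quota: 4,130 liters at 4.5%; over-quota: 998 liters at 31%.
Pro-rata value split: in-quota = $936,218.96 × 4,130/5,128 = $754,014.10; over-quota = $936,218.96 − $754,014.10 = $182,204.86.
In-quota duty = $754,014.10 × 4.5% = $33,930.63. Over-quota duty = $182,204.86 × 31% = $56,483.51.
Line duty = $33,930.63 + $56,483.51 = $90,414.14.
Line 3 (0116.10, Tyrara, 997 units, $37,098.37):
Base rate for 0116.10 is $2.36/unit.
Additional duty on 0116.10 from Tyrara: +41% ad valorem. Applied ad valorem rate = 41%.
Duty = $37,098.37 × 41% + 997 × $2.36 = $17,563.25.
Total = $62,603.26 + $90,414.14 + $17,563.25 = $170,580.65.

$170,580.65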